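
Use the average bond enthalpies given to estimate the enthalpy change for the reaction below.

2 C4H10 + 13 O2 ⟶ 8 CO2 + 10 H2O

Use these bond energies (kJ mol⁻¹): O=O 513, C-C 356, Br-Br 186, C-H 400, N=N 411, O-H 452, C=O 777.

ΔH ≈ −4667 kJ

Bonds broken (reactants):
  C-C: 6 × 356 = 2136
  C-H: 20 × 400 = 8000
  O=O: 13 × 513 = 6669
  Σ(broken) = 16805 kJ
Bonds formed (products):
  C=O: 16 × 777 = 12432
  O-H: 20 × 452 = 9040
  Σ(formed) = 21472 kJ
ΔH = Σ(broken) − Σ(formed) = 16805 − 21472 = −4667 kJ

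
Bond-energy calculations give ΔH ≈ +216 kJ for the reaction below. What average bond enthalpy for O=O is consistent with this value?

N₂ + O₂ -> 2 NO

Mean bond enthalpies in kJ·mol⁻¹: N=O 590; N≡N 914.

D(O=O) ≈ 482 kJ/mol

Let D be the O=O bond energy.
Σ(broken) = 1×914 + 1×D = 914 + D
Σ(formed) = 2×590 = 1180
ΔH = Σ(broken) − Σ(formed) = (914 + D) − (1180) = −266 + D
Setting this equal to +216 kJ gives D = 482 kJ/mol.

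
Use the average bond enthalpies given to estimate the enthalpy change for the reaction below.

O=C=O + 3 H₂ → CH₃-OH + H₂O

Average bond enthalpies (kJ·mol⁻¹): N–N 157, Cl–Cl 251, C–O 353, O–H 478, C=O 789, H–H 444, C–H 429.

Bonds broken (reactants):
  C=O: 2 × 789 = 1578
  H–H: 3 × 444 = 1332
  Σ(broken) = 2910 kJ
Bonds formed (products):
  C–H: 3 × 429 = 1287
  C–O: 1 × 353 = 353
  O–H: 3 × 478 = 1434
  Σ(formed) = 3074 kJ
ΔH = Σ(broken) − Σ(formed) = 2910 − 3074 = −164 kJ

ΔH ≈ −164 kJ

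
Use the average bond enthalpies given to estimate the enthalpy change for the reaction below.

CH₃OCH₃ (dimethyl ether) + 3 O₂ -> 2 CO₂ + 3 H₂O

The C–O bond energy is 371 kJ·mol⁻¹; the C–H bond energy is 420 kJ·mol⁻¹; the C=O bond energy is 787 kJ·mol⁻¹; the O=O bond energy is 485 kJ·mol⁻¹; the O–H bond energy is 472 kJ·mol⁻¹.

Bonds broken (reactants):
  C–H: 6 × 420 = 2520
  C–O: 2 × 371 = 742
  O=O: 3 × 485 = 1455
  Σ(broken) = 4717 kJ
Bonds formed (products):
  C=O: 4 × 787 = 3148
  O–H: 6 × 472 = 2832
  Σ(formed) = 5980 kJ
ΔH = Σ(broken) − Σ(formed) = 4717 − 5980 = −1263 kJ

ΔH ≈ −1263 kJ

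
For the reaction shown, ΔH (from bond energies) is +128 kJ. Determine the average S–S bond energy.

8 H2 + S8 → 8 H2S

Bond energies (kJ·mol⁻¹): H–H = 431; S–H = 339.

Let D be the S–S bond energy.
Σ(broken) = 8×431 + 8×D = 3448 + 8D
Σ(formed) = 16×339 = 5424
ΔH = Σ(broken) − Σ(formed) = (3448 + 8D) − (5424) = −1976 + 8D
Setting this equal to +128 kJ gives 8D = 2104, so D = 263 kJ/mol.

D(S–S) ≈ 263 kJ/mol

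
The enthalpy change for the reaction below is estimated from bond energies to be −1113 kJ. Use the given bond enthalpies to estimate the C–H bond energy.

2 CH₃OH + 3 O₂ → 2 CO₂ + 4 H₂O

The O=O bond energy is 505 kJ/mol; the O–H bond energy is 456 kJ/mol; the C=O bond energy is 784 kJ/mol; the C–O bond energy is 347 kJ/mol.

Let D be the C–H bond energy.
Σ(broken) = 6×D + 2×347 + 2×456 + 3×505 = 3121 + 6D
Σ(formed) = 4×784 + 8×456 = 6784
ΔH = Σ(broken) − Σ(formed) = (3121 + 6D) − (6784) = −3663 + 6D
Setting this equal to −1113 kJ gives 6D = 2550, so D = 425 kJ/mol.

D(C–H) ≈ 425 kJ/mol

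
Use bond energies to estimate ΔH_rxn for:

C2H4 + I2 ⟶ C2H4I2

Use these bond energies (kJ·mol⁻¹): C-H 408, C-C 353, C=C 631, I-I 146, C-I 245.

Bonds broken (reactants):
  C-H: 4 × 408 = 1632
  C=C: 1 × 631 = 631
  I-I: 1 × 146 = 146
  Σ(broken) = 2409 kJ
Bonds formed (products):
  C-C: 1 × 353 = 353
  C-H: 4 × 408 = 1632
  C-I: 2 × 245 = 490
  Σ(formed) = 2475 kJ
ΔH = Σ(broken) − Σ(formed) = 2409 − 2475 = −66 kJ

ΔH ≈ −66 kJ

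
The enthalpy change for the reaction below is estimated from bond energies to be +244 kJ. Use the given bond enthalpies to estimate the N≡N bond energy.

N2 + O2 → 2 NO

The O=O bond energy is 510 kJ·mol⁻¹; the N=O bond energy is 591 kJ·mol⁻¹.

Let D be the N≡N bond energy.
Σ(broken) = 1×D + 1×510 = 510 + D
Σ(formed) = 2×591 = 1182
ΔH = Σ(broken) − Σ(formed) = (510 + D) − (1182) = −672 + D
Setting this equal to +244 kJ gives D = 916 kJ/mol.

D(N≡N) ≈ 916 kJ/mol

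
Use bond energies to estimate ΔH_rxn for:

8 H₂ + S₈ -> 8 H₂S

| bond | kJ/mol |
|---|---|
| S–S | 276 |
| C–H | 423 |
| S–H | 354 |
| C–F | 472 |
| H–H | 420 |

ΔH ≈ −96 kJ

Bonds broken (reactants):
  H–H: 8 × 420 = 3360
  S–S: 8 × 276 = 2208
  Σ(broken) = 5568 kJ
Bonds formed (products):
  S–H: 16 × 354 = 5664
  Σ(formed) = 5664 kJ
ΔH = Σ(broken) − Σ(formed) = 5568 − 5664 = −96 kJ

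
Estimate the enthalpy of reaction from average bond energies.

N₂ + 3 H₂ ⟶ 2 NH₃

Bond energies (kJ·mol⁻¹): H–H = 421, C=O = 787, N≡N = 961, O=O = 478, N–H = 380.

Bonds broken (reactants):
  H–H: 3 × 421 = 1263
  N≡N: 1 × 961 = 961
  Σ(broken) = 2224 kJ
Bonds formed (products):
  N–H: 6 × 380 = 2280
  Σ(formed) = 2280 kJ
ΔH = Σ(broken) − Σ(formed) = 2224 − 2280 = −56 kJ

ΔH ≈ −56 kJ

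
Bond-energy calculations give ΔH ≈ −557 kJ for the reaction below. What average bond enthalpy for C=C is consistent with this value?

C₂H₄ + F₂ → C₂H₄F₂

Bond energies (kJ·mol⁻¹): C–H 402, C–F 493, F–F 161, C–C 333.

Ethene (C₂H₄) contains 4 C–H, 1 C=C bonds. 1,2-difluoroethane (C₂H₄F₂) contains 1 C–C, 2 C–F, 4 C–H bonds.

D(C=C) ≈ 601 kJ/mol

Let D be the C=C bond energy.
Σ(broken) = 4×402 + 1×D + 1×161 = 1769 + D
Σ(formed) = 1×333 + 2×493 + 4×402 = 2927
ΔH = Σ(broken) − Σ(formed) = (1769 + D) − (2927) = −1158 + D
Setting this equal to −557 kJ gives D = 601 kJ/mol.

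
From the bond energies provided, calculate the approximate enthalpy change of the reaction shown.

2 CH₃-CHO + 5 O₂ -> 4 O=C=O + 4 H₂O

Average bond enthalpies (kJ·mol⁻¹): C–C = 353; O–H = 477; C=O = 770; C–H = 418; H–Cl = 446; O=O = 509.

Bonds broken (reactants):
  C–C: 2 × 353 = 706
  C–H: 8 × 418 = 3344
  C=O: 2 × 770 = 1540
  O=O: 5 × 509 = 2545
  Σ(broken) = 8135 kJ
Bonds formed (products):
  C=O: 8 × 770 = 6160
  O–H: 8 × 477 = 3816
  Σ(formed) = 9976 kJ
ΔH = Σ(broken) − Σ(formed) = 8135 − 9976 = −1841 kJ

ΔH ≈ −1841 kJ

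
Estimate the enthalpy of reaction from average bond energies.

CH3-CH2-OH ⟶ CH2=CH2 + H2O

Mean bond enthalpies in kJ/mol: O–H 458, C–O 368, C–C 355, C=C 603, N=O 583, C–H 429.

ΔH ≈ +91 kJ

Bonds broken (reactants):
  C–C: 1 × 355 = 355
  C–H: 5 × 429 = 2145
  C–O: 1 × 368 = 368
  O–H: 1 × 458 = 458
  Σ(broken) = 3326 kJ
Bonds formed (products):
  C–H: 4 × 429 = 1716
  C=C: 1 × 603 = 603
  O–H: 2 × 458 = 916
  Σ(formed) = 3235 kJ
ΔH = Σ(broken) − Σ(formed) = 3326 − 3235 = +91 kJ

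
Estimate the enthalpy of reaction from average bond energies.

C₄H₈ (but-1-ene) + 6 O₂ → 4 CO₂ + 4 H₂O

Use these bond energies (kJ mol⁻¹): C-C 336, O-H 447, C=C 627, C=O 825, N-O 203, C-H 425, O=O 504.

ΔH ≈ −2453 kJ

Bonds broken (reactants):
  C-C: 2 × 336 = 672
  C-H: 8 × 425 = 3400
  C=C: 1 × 627 = 627
  O=O: 6 × 504 = 3024
  Σ(broken) = 7723 kJ
Bonds formed (products):
  C=O: 8 × 825 = 6600
  O-H: 8 × 447 = 3576
  Σ(formed) = 10176 kJ
ΔH = Σ(broken) − Σ(formed) = 7723 − 10176 = −2453 kJ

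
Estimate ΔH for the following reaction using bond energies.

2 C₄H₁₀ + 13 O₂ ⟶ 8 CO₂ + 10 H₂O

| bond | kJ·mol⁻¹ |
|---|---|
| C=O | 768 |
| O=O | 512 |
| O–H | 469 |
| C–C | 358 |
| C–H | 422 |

ΔH ≈ −4424 kJ

Bonds broken (reactants):
  C–C: 6 × 358 = 2148
  C–H: 20 × 422 = 8440
  O=O: 13 × 512 = 6656
  Σ(broken) = 17244 kJ
Bonds formed (products):
  C=O: 16 × 768 = 12288
  O–H: 20 × 469 = 9380
  Σ(formed) = 21668 kJ
ΔH = Σ(broken) − Σ(formed) = 17244 − 21668 = −4424 kJ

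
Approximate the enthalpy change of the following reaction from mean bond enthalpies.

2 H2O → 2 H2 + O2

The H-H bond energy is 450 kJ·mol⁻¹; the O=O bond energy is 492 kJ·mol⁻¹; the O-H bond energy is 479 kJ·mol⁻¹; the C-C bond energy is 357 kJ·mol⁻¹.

ΔH ≈ +524 kJ

Bonds broken (reactants):
  O-H: 4 × 479 = 1916
  Σ(broken) = 1916 kJ
Bonds formed (products):
  H-H: 2 × 450 = 900
  O=O: 1 × 492 = 492
  Σ(formed) = 1392 kJ
ΔH = Σ(broken) − Σ(formed) = 1916 − 1392 = +524 kJ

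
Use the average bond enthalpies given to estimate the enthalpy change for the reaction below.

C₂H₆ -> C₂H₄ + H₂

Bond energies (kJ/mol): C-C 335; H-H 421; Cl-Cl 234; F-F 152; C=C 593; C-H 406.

Bonds broken (reactants):
  C-C: 1 × 335 = 335
  C-H: 6 × 406 = 2436
  Σ(broken) = 2771 kJ
Bonds formed (products):
  C-H: 4 × 406 = 1624
  C=C: 1 × 593 = 593
  H-H: 1 × 421 = 421
  Σ(formed) = 2638 kJ
ΔH = Σ(broken) − Σ(formed) = 2771 − 2638 = +133 kJ

ΔH ≈ +133 kJ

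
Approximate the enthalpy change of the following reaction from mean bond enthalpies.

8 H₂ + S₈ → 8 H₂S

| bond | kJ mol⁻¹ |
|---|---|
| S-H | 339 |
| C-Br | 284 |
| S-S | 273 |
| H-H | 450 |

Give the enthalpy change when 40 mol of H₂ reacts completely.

ΔH = +1800 kJ

Bonds broken (reactants):
  H-H: 8 × 450 = 3600
  S-S: 8 × 273 = 2184
  Σ(broken) = 5784 kJ
Bonds formed (products):
  S-H: 16 × 339 = 5424
  Σ(formed) = 5424 kJ
ΔH = Σ(broken) − Σ(formed) = 5784 − 5424 = +360 kJ
For 5× the reaction as written: 5 × (+360) = +1800 kJ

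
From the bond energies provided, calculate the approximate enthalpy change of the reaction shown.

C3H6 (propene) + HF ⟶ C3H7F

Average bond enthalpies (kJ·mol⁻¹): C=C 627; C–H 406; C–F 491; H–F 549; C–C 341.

Bonds broken (reactants):
  C–C: 1 × 341 = 341
  C–H: 6 × 406 = 2436
  C=C: 1 × 627 = 627
  H–F: 1 × 549 = 549
  Σ(broken) = 3953 kJ
Bonds formed (products):
  C–C: 2 × 341 = 682
  C–F: 1 × 491 = 491
  C–H: 7 × 406 = 2842
  Σ(formed) = 4015 kJ
ΔH = Σ(broken) − Σ(formed) = 3953 − 4015 = −62 kJ

ΔH ≈ −62 kJ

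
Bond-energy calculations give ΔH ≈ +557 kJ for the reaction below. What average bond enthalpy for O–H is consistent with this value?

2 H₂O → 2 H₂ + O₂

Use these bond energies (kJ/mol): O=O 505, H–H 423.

Let D be the O–H bond energy.
Σ(broken) = 4×D = 4D
Σ(formed) = 2×423 + 1×505 = 1351
ΔH = Σ(broken) − Σ(formed) = (4D) − (1351) = −1351 + 4D
Setting this equal to +557 kJ gives 4D = 1908, so D = 477 kJ/mol.

D(O–H) ≈ 477 kJ/mol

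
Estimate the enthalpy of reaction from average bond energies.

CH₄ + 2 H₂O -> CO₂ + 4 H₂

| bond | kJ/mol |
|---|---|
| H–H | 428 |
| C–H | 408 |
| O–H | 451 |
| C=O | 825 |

Bonds broken (reactants):
  C–H: 4 × 408 = 1632
  O–H: 4 × 451 = 1804
  Σ(broken) = 3436 kJ
Bonds formed (products):
  C=O: 2 × 825 = 1650
  H–H: 4 × 428 = 1712
  Σ(formed) = 3362 kJ
ΔH = Σ(broken) − Σ(formed) = 3436 − 3362 = +74 kJ

ΔH ≈ +74 kJ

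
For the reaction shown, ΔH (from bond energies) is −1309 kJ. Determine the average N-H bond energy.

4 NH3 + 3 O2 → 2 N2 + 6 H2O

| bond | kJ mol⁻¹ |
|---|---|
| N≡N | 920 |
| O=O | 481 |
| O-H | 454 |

D(N-H) ≈ 378 kJ/mol

Let D be the N-H bond energy.
Σ(broken) = 12×D + 3×481 = 1443 + 12D
Σ(formed) = 2×920 + 12×454 = 7288
ΔH = Σ(broken) − Σ(formed) = (1443 + 12D) − (7288) = −5845 + 12D
Setting this equal to −1309 kJ gives 12D = 4536, so D = 378 kJ/mol.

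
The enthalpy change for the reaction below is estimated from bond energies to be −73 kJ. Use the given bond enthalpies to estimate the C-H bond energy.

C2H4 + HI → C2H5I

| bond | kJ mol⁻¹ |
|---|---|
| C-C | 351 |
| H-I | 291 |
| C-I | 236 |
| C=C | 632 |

D(C-H) ≈ 409 kJ/mol

Let D be the C-H bond energy.
Σ(broken) = 4×D + 1×632 + 1×291 = 923 + 4D
Σ(formed) = 1×351 + 5×D + 1×236 = 587 + 5D
ΔH = Σ(broken) − Σ(formed) = (923 + 4D) − (587 + 5D) = +336 − D
Setting this equal to −73 kJ gives D = 409 kJ/mol.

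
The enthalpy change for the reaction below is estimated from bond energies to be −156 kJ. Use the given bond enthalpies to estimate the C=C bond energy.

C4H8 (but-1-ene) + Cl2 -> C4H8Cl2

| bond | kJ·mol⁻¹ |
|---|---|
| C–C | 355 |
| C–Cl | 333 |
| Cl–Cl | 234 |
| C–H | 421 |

D(C=C) ≈ 631 kJ/mol

Let D be the C=C bond energy.
Σ(broken) = 2×355 + 8×421 + 1×D + 1×234 = 4312 + D
Σ(formed) = 3×355 + 2×333 + 8×421 = 5099
ΔH = Σ(broken) − Σ(formed) = (4312 + D) − (5099) = −787 + D
Setting this equal to −156 kJ gives D = 631 kJ/mol.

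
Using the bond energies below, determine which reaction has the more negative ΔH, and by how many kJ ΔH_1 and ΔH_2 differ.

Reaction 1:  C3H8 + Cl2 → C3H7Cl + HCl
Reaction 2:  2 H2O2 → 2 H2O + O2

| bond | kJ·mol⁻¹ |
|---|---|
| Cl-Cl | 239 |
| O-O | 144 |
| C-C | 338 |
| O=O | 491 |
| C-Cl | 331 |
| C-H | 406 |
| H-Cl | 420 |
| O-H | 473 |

Reaction 1:
  Bonds broken (reactants):
    C-C: 2 × 338 = 676
    C-H: 8 × 406 = 3248
    Cl-Cl: 1 × 239 = 239
    Σ(broken) = 4163 kJ
  Bonds formed (products):
    C-C: 2 × 338 = 676
    C-Cl: 1 × 331 = 331
    C-H: 7 × 406 = 2842
    H-Cl: 1 × 420 = 420
    Σ(formed) = 4269 kJ
  ΔH_1 = 4163 − 4269 = −106 kJ
Reaction 2:
  Bonds broken (reactants):
    O-H: 4 × 473 = 1892
    O-O: 2 × 144 = 288
    Σ(broken) = 2180 kJ
  Bonds formed (products):
    O-H: 4 × 473 = 1892
    O=O: 1 × 491 = 491
    Σ(formed) = 2383 kJ
  ΔH_2 = 2180 − 2383 = −203 kJ
ΔH_1 − ΔH_2 = +97 kJ, so reaction 2 has the more negative ΔH; |ΔH_1 − ΔH_2| = 97 kJ.

Reaction 2, by 97 kJ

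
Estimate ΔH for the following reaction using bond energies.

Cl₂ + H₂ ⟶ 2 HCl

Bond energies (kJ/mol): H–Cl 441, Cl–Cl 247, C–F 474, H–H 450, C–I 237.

Bonds broken (reactants):
  Cl–Cl: 1 × 247 = 247
  H–H: 1 × 450 = 450
  Σ(broken) = 697 kJ
Bonds formed (products):
  H–Cl: 2 × 441 = 882
  Σ(formed) = 882 kJ
ΔH = Σ(broken) − Σ(formed) = 697 − 882 = −185 kJ

ΔH ≈ −185 kJ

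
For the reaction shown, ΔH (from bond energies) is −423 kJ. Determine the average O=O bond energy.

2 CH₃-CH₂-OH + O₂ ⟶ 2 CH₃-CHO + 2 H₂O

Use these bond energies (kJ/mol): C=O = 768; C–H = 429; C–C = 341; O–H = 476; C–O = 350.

Let D be the O=O bond energy.
Σ(broken) = 2×341 + 10×429 + 2×350 + 2×476 + 1×D = 6624 + D
Σ(formed) = 2×341 + 8×429 + 2×768 + 4×476 = 7554
ΔH = Σ(broken) − Σ(formed) = (6624 + D) − (7554) = −930 + D
Setting this equal to −423 kJ gives D = 507 kJ/mol.

D(O=O) ≈ 507 kJ/mol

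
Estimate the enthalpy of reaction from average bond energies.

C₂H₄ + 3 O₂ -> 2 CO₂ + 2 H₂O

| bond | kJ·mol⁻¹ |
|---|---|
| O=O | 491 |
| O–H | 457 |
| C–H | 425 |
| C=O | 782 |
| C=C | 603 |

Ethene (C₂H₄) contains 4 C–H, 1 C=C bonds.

ΔH ≈ −1180 kJ

Bonds broken (reactants):
  C–H: 4 × 425 = 1700
  C=C: 1 × 603 = 603
  O=O: 3 × 491 = 1473
  Σ(broken) = 3776 kJ
Bonds formed (products):
  C=O: 4 × 782 = 3128
  O–H: 4 × 457 = 1828
  Σ(formed) = 4956 kJ
ΔH = Σ(broken) − Σ(formed) = 3776 − 4956 = −1180 kJ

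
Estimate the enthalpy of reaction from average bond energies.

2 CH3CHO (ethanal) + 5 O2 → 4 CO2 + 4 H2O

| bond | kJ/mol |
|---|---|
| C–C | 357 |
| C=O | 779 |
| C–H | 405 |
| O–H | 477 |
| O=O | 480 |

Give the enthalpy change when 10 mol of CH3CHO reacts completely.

ΔH = −10680 kJ

Bonds broken (reactants):
  C–C: 2 × 357 = 714
  C–H: 8 × 405 = 3240
  C=O: 2 × 779 = 1558
  O=O: 5 × 480 = 2400
  Σ(broken) = 7912 kJ
Bonds formed (products):
  C=O: 8 × 779 = 6232
  O–H: 8 × 477 = 3816
  Σ(formed) = 10048 kJ
ΔH = Σ(broken) − Σ(formed) = 7912 − 10048 = −2136 kJ
For 5× the reaction as written: 5 × (−2136) = −10680 kJ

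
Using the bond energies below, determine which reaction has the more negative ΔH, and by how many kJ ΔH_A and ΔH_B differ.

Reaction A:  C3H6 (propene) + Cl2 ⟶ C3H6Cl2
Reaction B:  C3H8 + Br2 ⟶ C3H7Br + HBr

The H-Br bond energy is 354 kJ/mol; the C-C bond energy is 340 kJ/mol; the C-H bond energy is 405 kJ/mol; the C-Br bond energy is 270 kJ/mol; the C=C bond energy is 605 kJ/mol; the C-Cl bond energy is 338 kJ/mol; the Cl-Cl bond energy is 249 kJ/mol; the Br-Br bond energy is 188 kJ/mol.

Reaction A:
  Bonds broken (reactants):
    C-C: 1 × 340 = 340
    C-H: 6 × 405 = 2430
    C=C: 1 × 605 = 605
    Cl-Cl: 1 × 249 = 249
    Σ(broken) = 3624 kJ
  Bonds formed (products):
    C-C: 2 × 340 = 680
    C-Cl: 2 × 338 = 676
    C-H: 6 × 405 = 2430
    Σ(formed) = 3786 kJ
  ΔH_A = 3624 − 3786 = −162 kJ
Reaction B:
  Bonds broken (reactants):
    Br-Br: 1 × 188 = 188
    C-C: 2 × 340 = 680
    C-H: 8 × 405 = 3240
    Σ(broken) = 4108 kJ
  Bonds formed (products):
    C-Br: 1 × 270 = 270
    C-C: 2 × 340 = 680
    C-H: 7 × 405 = 2835
    H-Br: 1 × 354 = 354
    Σ(formed) = 4139 kJ
  ΔH_B = 4108 − 4139 = −31 kJ
ΔH_A − ΔH_B = −131 kJ, so reaction A has the more negative ΔH; |ΔH_A − ΔH_B| = 131 kJ.

Reaction A, by 131 kJ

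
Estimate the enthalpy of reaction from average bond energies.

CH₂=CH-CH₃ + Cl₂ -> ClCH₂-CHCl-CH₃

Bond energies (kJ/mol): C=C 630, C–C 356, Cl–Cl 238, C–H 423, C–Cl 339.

Bonds broken (reactants):
  C–C: 1 × 356 = 356
  C–H: 6 × 423 = 2538
  C=C: 1 × 630 = 630
  Cl–Cl: 1 × 238 = 238
  Σ(broken) = 3762 kJ
Bonds formed (products):
  C–C: 2 × 356 = 712
  C–Cl: 2 × 339 = 678
  C–H: 6 × 423 = 2538
  Σ(formed) = 3928 kJ
ΔH = Σ(broken) − Σ(formed) = 3762 − 3928 = −166 kJ

ΔH ≈ −166 kJ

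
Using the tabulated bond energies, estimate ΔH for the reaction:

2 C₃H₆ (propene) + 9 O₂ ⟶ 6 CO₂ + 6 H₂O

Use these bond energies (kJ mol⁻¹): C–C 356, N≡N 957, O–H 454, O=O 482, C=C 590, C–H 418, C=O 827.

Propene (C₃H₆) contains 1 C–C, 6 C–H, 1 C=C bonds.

Bonds broken (reactants):
  C–C: 2 × 356 = 712
  C–H: 12 × 418 = 5016
  C=C: 2 × 590 = 1180
  O=O: 9 × 482 = 4338
  Σ(broken) = 11246 kJ
Bonds formed (products):
  C=O: 12 × 827 = 9924
  O–H: 12 × 454 = 5448
  Σ(formed) = 15372 kJ
ΔH = Σ(broken) − Σ(formed) = 11246 − 15372 = −4126 kJ

ΔH ≈ −4126 kJ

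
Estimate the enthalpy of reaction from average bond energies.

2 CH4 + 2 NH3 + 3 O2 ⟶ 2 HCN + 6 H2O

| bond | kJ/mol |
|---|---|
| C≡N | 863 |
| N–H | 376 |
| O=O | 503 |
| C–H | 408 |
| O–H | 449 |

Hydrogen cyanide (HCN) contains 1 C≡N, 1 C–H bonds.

Bonds broken (reactants):
  C–H: 8 × 408 = 3264
  N–H: 6 × 376 = 2256
  O=O: 3 × 503 = 1509
  Σ(broken) = 7029 kJ
Bonds formed (products):
  C≡N: 2 × 863 = 1726
  C–H: 2 × 408 = 816
  O–H: 12 × 449 = 5388
  Σ(formed) = 7930 kJ
ΔH = Σ(broken) − Σ(formed) = 7029 − 7930 = −901 kJ

ΔH ≈ −901 kJ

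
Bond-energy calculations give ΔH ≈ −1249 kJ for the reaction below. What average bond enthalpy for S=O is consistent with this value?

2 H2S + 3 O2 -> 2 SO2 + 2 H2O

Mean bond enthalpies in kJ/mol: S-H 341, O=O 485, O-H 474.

Let D be the S=O bond energy.
Σ(broken) = 3×485 + 4×341 = 2819
Σ(formed) = 4×474 + 4×D = 1896 + 4D
ΔH = Σ(broken) − Σ(formed) = (2819) − (1896 + 4D) = +923 − 4D
Setting this equal to −1249 kJ gives 4D = 2172, so D = 543 kJ/mol.

D(S=O) ≈ 543 kJ/mol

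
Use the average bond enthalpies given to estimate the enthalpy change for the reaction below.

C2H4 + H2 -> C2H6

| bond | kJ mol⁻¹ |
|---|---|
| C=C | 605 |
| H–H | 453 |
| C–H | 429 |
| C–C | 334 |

ΔH ≈ −134 kJ

Bonds broken (reactants):
  C–H: 4 × 429 = 1716
  C=C: 1 × 605 = 605
  H–H: 1 × 453 = 453
  Σ(broken) = 2774 kJ
Bonds formed (products):
  C–C: 1 × 334 = 334
  C–H: 6 × 429 = 2574
  Σ(formed) = 2908 kJ
ΔH = Σ(broken) − Σ(formed) = 2774 − 2908 = −134 kJ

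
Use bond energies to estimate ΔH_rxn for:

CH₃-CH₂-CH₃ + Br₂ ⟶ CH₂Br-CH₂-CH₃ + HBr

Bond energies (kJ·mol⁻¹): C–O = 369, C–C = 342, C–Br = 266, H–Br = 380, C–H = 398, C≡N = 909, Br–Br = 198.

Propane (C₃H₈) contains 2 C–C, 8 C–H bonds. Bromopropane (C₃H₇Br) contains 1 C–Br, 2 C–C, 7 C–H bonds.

ΔH ≈ −50 kJ

Bonds broken (reactants):
  Br–Br: 1 × 198 = 198
  C–C: 2 × 342 = 684
  C–H: 8 × 398 = 3184
  Σ(broken) = 4066 kJ
Bonds formed (products):
  C–Br: 1 × 266 = 266
  C–C: 2 × 342 = 684
  C–H: 7 × 398 = 2786
  H–Br: 1 × 380 = 380
  Σ(formed) = 4116 kJ
ΔH = Σ(broken) − Σ(formed) = 4066 − 4116 = −50 kJ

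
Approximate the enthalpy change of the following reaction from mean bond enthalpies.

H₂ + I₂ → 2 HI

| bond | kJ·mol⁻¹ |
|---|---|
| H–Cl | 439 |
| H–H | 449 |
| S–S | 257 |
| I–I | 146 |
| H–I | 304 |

ΔH ≈ −13 kJ

Bonds broken (reactants):
  H–H: 1 × 449 = 449
  I–I: 1 × 146 = 146
  Σ(broken) = 595 kJ
Bonds formed (products):
  H–I: 2 × 304 = 608
  Σ(formed) = 608 kJ
ΔH = Σ(broken) − Σ(formed) = 595 − 608 = −13 kJ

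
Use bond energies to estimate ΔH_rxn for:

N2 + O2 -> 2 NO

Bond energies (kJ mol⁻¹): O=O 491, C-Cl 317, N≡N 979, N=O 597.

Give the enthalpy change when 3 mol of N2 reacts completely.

Bonds broken (reactants):
  N≡N: 1 × 979 = 979
  O=O: 1 × 491 = 491
  Σ(broken) = 1470 kJ
Bonds formed (products):
  N=O: 2 × 597 = 1194
  Σ(formed) = 1194 kJ
ΔH = Σ(broken) − Σ(formed) = 1470 − 1194 = +276 kJ
For 3× the reaction as written: 3 × (+276) = +828 kJ

ΔH = +828 kJ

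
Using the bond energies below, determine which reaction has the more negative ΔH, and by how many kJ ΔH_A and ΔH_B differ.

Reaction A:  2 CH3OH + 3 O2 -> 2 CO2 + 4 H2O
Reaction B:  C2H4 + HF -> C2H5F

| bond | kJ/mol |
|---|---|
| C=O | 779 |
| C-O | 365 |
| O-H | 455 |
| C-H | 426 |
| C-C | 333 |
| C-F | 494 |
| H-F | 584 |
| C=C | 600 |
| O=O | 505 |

Reaction A, by 976 kJ

Reaction A:
  Bonds broken (reactants):
    C-H: 6 × 426 = 2556
    C-O: 2 × 365 = 730
    O-H: 2 × 455 = 910
    O=O: 3 × 505 = 1515
    Σ(broken) = 5711 kJ
  Bonds formed (products):
    C=O: 4 × 779 = 3116
    O-H: 8 × 455 = 3640
    Σ(formed) = 6756 kJ
  ΔH_A = 5711 − 6756 = −1045 kJ
Reaction B:
  Bonds broken (reactants):
    C-H: 4 × 426 = 1704
    C=C: 1 × 600 = 600
    H-F: 1 × 584 = 584
    Σ(broken) = 2888 kJ
  Bonds formed (products):
    C-C: 1 × 333 = 333
    C-F: 1 × 494 = 494
    C-H: 5 × 426 = 2130
    Σ(formed) = 2957 kJ
  ΔH_B = 2888 − 2957 = −69 kJ
ΔH_A − ΔH_B = −976 kJ, so reaction A has the more negative ΔH; |ΔH_A − ΔH_B| = 976 kJ.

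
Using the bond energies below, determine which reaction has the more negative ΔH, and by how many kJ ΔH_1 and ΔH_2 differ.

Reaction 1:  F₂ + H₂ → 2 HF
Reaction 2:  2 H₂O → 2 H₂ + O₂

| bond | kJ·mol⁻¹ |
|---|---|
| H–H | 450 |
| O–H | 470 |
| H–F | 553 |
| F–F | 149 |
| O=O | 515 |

Reaction 1, by 972 kJ

Reaction 1:
  Bonds broken (reactants):
    F–F: 1 × 149 = 149
    H–H: 1 × 450 = 450
    Σ(broken) = 599 kJ
  Bonds formed (products):
    H–F: 2 × 553 = 1106
    Σ(formed) = 1106 kJ
  ΔH_1 = 599 − 1106 = −507 kJ
Reaction 2:
  Bonds broken (reactants):
    O–H: 4 × 470 = 1880
    Σ(broken) = 1880 kJ
  Bonds formed (products):
    H–H: 2 × 450 = 900
    O=O: 1 × 515 = 515
    Σ(formed) = 1415 kJ
  ΔH_2 = 1880 − 1415 = +465 kJ
ΔH_1 − ΔH_2 = −972 kJ, so reaction 1 has the more negative ΔH; |ΔH_1 − ΔH_2| = 972 kJ.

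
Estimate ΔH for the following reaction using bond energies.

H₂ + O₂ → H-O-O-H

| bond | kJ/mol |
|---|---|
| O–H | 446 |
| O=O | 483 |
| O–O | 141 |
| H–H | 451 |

Bonds broken (reactants):
  H–H: 1 × 451 = 451
  O=O: 1 × 483 = 483
  Σ(broken) = 934 kJ
Bonds formed (products):
  O–H: 2 × 446 = 892
  O–O: 1 × 141 = 141
  Σ(formed) = 1033 kJ
ΔH = Σ(broken) − Σ(formed) = 934 − 1033 = −99 kJ

ΔH ≈ −99 kJ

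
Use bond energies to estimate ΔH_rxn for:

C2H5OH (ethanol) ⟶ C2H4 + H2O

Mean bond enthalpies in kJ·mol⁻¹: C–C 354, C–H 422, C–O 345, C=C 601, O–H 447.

ΔH ≈ +73 kJ

Bonds broken (reactants):
  C–C: 1 × 354 = 354
  C–H: 5 × 422 = 2110
  C–O: 1 × 345 = 345
  O–H: 1 × 447 = 447
  Σ(broken) = 3256 kJ
Bonds formed (products):
  C–H: 4 × 422 = 1688
  C=C: 1 × 601 = 601
  O–H: 2 × 447 = 894
  Σ(formed) = 3183 kJ
ΔH = Σ(broken) − Σ(formed) = 3256 − 3183 = +73 kJ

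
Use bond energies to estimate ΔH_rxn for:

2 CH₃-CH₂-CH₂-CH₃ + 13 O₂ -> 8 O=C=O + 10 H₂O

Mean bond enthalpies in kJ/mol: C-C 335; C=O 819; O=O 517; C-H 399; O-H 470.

ΔH ≈ −5793 kJ

Bonds broken (reactants):
  C-C: 6 × 335 = 2010
  C-H: 20 × 399 = 7980
  O=O: 13 × 517 = 6721
  Σ(broken) = 16711 kJ
Bonds formed (products):
  C=O: 16 × 819 = 13104
  O-H: 20 × 470 = 9400
  Σ(formed) = 22504 kJ
ΔH = Σ(broken) − Σ(formed) = 16711 − 22504 = −5793 kJ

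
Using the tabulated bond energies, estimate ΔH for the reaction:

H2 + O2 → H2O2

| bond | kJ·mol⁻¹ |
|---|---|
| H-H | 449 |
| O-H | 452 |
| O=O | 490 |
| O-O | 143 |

ΔH ≈ −108 kJ

Bonds broken (reactants):
  H-H: 1 × 449 = 449
  O=O: 1 × 490 = 490
  Σ(broken) = 939 kJ
Bonds formed (products):
  O-H: 2 × 452 = 904
  O-O: 1 × 143 = 143
  Σ(formed) = 1047 kJ
ΔH = Σ(broken) − Σ(formed) = 939 − 1047 = −108 kJ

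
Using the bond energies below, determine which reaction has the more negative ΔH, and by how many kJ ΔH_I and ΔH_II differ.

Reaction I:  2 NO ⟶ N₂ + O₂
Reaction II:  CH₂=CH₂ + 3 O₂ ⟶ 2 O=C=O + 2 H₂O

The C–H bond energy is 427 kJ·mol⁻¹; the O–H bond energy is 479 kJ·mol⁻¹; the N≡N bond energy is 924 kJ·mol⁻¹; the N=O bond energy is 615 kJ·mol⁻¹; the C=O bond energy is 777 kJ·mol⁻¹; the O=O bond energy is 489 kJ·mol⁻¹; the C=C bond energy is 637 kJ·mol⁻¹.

Reaction II, by 1029 kJ

Reaction I:
  Bonds broken (reactants):
    N=O: 2 × 615 = 1230
    Σ(broken) = 1230 kJ
  Bonds formed (products):
    N≡N: 1 × 924 = 924
    O=O: 1 × 489 = 489
    Σ(formed) = 1413 kJ
  ΔH_I = 1230 − 1413 = −183 kJ
Reaction II:
  Bonds broken (reactants):
    C–H: 4 × 427 = 1708
    C=C: 1 × 637 = 637
    O=O: 3 × 489 = 1467
    Σ(broken) = 3812 kJ
  Bonds formed (products):
    C=O: 4 × 777 = 3108
    O–H: 4 × 479 = 1916
    Σ(formed) = 5024 kJ
  ΔH_II = 3812 − 5024 = −1212 kJ
ΔH_I − ΔH_II = +1029 kJ, so reaction II has the more negative ΔH; |ΔH_I − ΔH_II| = 1029 kJ.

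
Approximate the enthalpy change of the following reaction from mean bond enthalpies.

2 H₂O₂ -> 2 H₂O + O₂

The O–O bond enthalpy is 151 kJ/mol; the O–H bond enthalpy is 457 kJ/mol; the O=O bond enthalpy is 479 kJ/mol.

Bonds broken (reactants):
  O–H: 4 × 457 = 1828
  O–O: 2 × 151 = 302
  Σ(broken) = 2130 kJ
Bonds formed (products):
  O–H: 4 × 457 = 1828
  O=O: 1 × 479 = 479
  Σ(formed) = 2307 kJ
ΔH = Σ(broken) − Σ(formed) = 2130 − 2307 = −177 kJ

ΔH ≈ −177 kJ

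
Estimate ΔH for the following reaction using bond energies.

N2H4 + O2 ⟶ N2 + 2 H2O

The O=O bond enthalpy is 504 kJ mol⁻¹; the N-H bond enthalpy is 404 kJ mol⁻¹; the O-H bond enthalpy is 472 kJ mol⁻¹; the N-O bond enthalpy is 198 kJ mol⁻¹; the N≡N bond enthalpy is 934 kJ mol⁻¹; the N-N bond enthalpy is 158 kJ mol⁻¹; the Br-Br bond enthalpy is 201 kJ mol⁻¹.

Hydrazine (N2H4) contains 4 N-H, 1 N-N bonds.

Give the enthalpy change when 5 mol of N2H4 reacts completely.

ΔH = −2720 kJ

Bonds broken (reactants):
  N-H: 4 × 404 = 1616
  N-N: 1 × 158 = 158
  O=O: 1 × 504 = 504
  Σ(broken) = 2278 kJ
Bonds formed (products):
  N≡N: 1 × 934 = 934
  O-H: 4 × 472 = 1888
  Σ(formed) = 2822 kJ
ΔH = Σ(broken) − Σ(formed) = 2278 − 2822 = −544 kJ
For 5× the reaction as written: 5 × (−544) = −2720 kJ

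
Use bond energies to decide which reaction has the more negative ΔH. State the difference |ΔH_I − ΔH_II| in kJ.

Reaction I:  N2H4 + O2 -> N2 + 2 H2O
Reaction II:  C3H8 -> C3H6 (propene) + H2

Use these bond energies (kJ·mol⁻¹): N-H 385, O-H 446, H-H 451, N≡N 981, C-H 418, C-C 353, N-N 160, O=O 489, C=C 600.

Reaction I, by 714 kJ

Reaction I:
  Bonds broken (reactants):
    N-H: 4 × 385 = 1540
    N-N: 1 × 160 = 160
    O=O: 1 × 489 = 489
    Σ(broken) = 2189 kJ
  Bonds formed (products):
    N≡N: 1 × 981 = 981
    O-H: 4 × 446 = 1784
    Σ(formed) = 2765 kJ
  ΔH_I = 2189 − 2765 = −576 kJ
Reaction II:
  Bonds broken (reactants):
    C-C: 2 × 353 = 706
    C-H: 8 × 418 = 3344
    Σ(broken) = 4050 kJ
  Bonds formed (products):
    C-C: 1 × 353 = 353
    C-H: 6 × 418 = 2508
    C=C: 1 × 600 = 600
    H-H: 1 × 451 = 451
    Σ(formed) = 3912 kJ
  ΔH_II = 4050 − 3912 = +138 kJ
ΔH_I − ΔH_II = −714 kJ, so reaction I has the more negative ΔH; |ΔH_I − ΔH_II| = 714 kJ.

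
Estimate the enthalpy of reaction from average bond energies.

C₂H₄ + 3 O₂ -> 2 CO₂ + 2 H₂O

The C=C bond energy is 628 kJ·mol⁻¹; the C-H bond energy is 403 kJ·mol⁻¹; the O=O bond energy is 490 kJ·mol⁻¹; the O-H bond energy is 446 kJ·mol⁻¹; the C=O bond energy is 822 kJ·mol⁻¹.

ΔH ≈ −1362 kJ

Bonds broken (reactants):
  C-H: 4 × 403 = 1612
  C=C: 1 × 628 = 628
  O=O: 3 × 490 = 1470
  Σ(broken) = 3710 kJ
Bonds formed (products):
  C=O: 4 × 822 = 3288
  O-H: 4 × 446 = 1784
  Σ(formed) = 5072 kJ
ΔH = Σ(broken) − Σ(formed) = 3710 − 5072 = −1362 kJ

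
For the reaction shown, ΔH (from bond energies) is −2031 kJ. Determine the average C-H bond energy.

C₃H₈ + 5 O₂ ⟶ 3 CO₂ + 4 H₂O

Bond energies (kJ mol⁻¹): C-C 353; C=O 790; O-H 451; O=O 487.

Let D be the C-H bond energy.
Σ(broken) = 2×353 + 8×D + 5×487 = 3141 + 8D
Σ(formed) = 6×790 + 8×451 = 8348
ΔH = Σ(broken) − Σ(formed) = (3141 + 8D) − (8348) = −5207 + 8D
Setting this equal to −2031 kJ gives 8D = 3176, so D = 397 kJ/mol.

D(C-H) ≈ 397 kJ/mol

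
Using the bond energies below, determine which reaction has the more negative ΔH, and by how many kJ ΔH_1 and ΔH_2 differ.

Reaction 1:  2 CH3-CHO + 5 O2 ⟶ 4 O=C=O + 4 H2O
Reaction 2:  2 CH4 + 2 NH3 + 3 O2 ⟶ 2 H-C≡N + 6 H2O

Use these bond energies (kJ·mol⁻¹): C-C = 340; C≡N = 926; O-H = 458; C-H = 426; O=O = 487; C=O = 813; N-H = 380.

Reaction 1:
  Bonds broken (reactants):
    C-C: 2 × 340 = 680
    C-H: 8 × 426 = 3408
    C=O: 2 × 813 = 1626
    O=O: 5 × 487 = 2435
    Σ(broken) = 8149 kJ
  Bonds formed (products):
    C=O: 8 × 813 = 6504
    O-H: 8 × 458 = 3664
    Σ(formed) = 10168 kJ
  ΔH_1 = 8149 − 10168 = −2019 kJ
Reaction 2:
  Bonds broken (reactants):
    C-H: 8 × 426 = 3408
    N-H: 6 × 380 = 2280
    O=O: 3 × 487 = 1461
    Σ(broken) = 7149 kJ
  Bonds formed (products):
    C≡N: 2 × 926 = 1852
    C-H: 2 × 426 = 852
    O-H: 12 × 458 = 5496
    Σ(formed) = 8200 kJ
  ΔH_2 = 7149 − 8200 = −1051 kJ
ΔH_1 − ΔH_2 = −968 kJ, so reaction 1 has the more negative ΔH; |ΔH_1 − ΔH_2| = 968 kJ.

Reaction 1, by 968 kJ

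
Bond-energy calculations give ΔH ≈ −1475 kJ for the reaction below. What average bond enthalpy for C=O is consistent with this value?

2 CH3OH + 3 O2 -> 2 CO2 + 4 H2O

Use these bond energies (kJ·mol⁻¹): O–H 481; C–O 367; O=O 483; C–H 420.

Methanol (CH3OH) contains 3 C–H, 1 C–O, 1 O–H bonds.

Let D be the C=O bond energy.
Σ(broken) = 6×420 + 2×367 + 2×481 + 3×483 = 5665
Σ(formed) = 4×D + 8×481 = 3848 + 4D
ΔH = Σ(broken) − Σ(formed) = (5665) − (3848 + 4D) = +1817 − 4D
Setting this equal to −1475 kJ gives 4D = 3292, so D = 823 kJ/mol.

D(C=O) ≈ 823 kJ/mol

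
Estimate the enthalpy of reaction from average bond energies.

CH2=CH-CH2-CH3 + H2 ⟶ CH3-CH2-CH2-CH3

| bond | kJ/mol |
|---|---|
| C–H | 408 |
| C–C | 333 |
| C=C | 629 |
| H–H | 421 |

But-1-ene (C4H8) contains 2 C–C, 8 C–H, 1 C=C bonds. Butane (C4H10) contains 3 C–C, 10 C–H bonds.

ΔH ≈ −99 kJ

Bonds broken (reactants):
  C–C: 2 × 333 = 666
  C–H: 8 × 408 = 3264
  C=C: 1 × 629 = 629
  H–H: 1 × 421 = 421
  Σ(broken) = 4980 kJ
Bonds formed (products):
  C–C: 3 × 333 = 999
  C–H: 10 × 408 = 4080
  Σ(formed) = 5079 kJ
ΔH = Σ(broken) − Σ(formed) = 4980 − 5079 = −99 kJ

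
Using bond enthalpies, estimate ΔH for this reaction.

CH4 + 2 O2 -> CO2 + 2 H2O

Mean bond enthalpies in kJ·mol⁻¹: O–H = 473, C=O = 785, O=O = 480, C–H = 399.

Bonds broken (reactants):
  C–H: 4 × 399 = 1596
  O=O: 2 × 480 = 960
  Σ(broken) = 2556 kJ
Bonds formed (products):
  C=O: 2 × 785 = 1570
  O–H: 4 × 473 = 1892
  Σ(formed) = 3462 kJ
ΔH = Σ(broken) − Σ(formed) = 2556 − 3462 = −906 kJ

ΔH ≈ −906 kJ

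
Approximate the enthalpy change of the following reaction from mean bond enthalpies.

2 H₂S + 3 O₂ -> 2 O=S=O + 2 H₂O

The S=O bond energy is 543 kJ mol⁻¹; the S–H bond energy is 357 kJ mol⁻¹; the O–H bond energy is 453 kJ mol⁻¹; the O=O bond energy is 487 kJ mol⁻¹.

Bonds broken (reactants):
  O=O: 3 × 487 = 1461
  S–H: 4 × 357 = 1428
  Σ(broken) = 2889 kJ
Bonds formed (products):
  O–H: 4 × 453 = 1812
  S=O: 4 × 543 = 2172
  Σ(formed) = 3984 kJ
ΔH = Σ(broken) − Σ(formed) = 2889 − 3984 = −1095 kJ

ΔH ≈ −1095 kJ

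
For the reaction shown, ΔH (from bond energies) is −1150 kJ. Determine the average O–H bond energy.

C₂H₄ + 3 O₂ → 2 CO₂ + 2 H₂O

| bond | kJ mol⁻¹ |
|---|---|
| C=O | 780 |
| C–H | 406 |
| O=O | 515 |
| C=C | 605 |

D(O–H) ≈ 451 kJ/mol

Let D be the O–H bond energy.
Σ(broken) = 4×406 + 1×605 + 3×515 = 3774
Σ(formed) = 4×780 + 4×D = 3120 + 4D
ΔH = Σ(broken) − Σ(formed) = (3774) − (3120 + 4D) = +654 − 4D
Setting this equal to −1150 kJ gives 4D = 1804, so D = 451 kJ/mol.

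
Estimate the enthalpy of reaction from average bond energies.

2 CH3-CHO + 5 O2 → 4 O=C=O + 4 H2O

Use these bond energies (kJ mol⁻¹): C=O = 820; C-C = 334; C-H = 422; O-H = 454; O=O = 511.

Bonds broken (reactants):
  C-C: 2 × 334 = 668
  C-H: 8 × 422 = 3376
  C=O: 2 × 820 = 1640
  O=O: 5 × 511 = 2555
  Σ(broken) = 8239 kJ
Bonds formed (products):
  C=O: 8 × 820 = 6560
  O-H: 8 × 454 = 3632
  Σ(formed) = 10192 kJ
ΔH = Σ(broken) − Σ(formed) = 8239 − 10192 = −1953 kJ

ΔH ≈ −1953 kJ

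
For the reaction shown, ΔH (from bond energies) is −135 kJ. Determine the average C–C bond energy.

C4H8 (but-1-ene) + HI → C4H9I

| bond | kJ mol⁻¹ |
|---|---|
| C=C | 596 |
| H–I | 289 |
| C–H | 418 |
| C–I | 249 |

Let D be the C–C bond energy.
Σ(broken) = 2×D + 8×418 + 1×596 + 1×289 = 4229 + 2D
Σ(formed) = 3×D + 9×418 + 1×249 = 4011 + 3D
ΔH = Σ(broken) − Σ(formed) = (4229 + 2D) − (4011 + 3D) = +218 − D
Setting this equal to −135 kJ gives D = 353 kJ/mol.

D(C–C) ≈ 353 kJ/mol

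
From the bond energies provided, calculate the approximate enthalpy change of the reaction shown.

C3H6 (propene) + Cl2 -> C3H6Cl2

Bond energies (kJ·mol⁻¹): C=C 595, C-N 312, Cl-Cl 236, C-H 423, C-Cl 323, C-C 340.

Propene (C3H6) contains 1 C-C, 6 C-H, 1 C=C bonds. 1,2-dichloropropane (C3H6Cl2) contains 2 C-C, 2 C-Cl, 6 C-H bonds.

Bonds broken (reactants):
  C-C: 1 × 340 = 340
  C-H: 6 × 423 = 2538
  C=C: 1 × 595 = 595
  Cl-Cl: 1 × 236 = 236
  Σ(broken) = 3709 kJ
Bonds formed (products):
  C-C: 2 × 340 = 680
  C-Cl: 2 × 323 = 646
  C-H: 6 × 423 = 2538
  Σ(formed) = 3864 kJ
ΔH = Σ(broken) − Σ(formed) = 3709 − 3864 = −155 kJ

ΔH ≈ −155 kJ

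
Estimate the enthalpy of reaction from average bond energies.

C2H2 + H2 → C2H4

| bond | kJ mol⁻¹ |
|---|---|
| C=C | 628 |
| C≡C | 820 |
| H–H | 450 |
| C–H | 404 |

Bonds broken (reactants):
  C≡C: 1 × 820 = 820
  C–H: 2 × 404 = 808
  H–H: 1 × 450 = 450
  Σ(broken) = 2078 kJ
Bonds formed (products):
  C–H: 4 × 404 = 1616
  C=C: 1 × 628 = 628
  Σ(formed) = 2244 kJ
ΔH = Σ(broken) − Σ(formed) = 2078 − 2244 = −166 kJ

ΔH ≈ −166 kJ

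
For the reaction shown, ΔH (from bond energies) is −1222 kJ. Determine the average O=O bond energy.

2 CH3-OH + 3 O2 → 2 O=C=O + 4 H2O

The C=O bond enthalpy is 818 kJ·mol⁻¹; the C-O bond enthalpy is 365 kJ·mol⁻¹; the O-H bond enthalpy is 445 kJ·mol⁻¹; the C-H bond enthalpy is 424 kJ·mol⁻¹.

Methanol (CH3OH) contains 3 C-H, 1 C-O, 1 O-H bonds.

Let D be the O=O bond energy.
Σ(broken) = 6×424 + 2×365 + 2×445 + 3×D = 4164 + 3D
Σ(formed) = 4×818 + 8×445 = 6832
ΔH = Σ(broken) − Σ(formed) = (4164 + 3D) − (6832) = −2668 + 3D
Setting this equal to −1222 kJ gives 3D = 1446, so D = 482 kJ/mol.

D(O=O) ≈ 482 kJ/mol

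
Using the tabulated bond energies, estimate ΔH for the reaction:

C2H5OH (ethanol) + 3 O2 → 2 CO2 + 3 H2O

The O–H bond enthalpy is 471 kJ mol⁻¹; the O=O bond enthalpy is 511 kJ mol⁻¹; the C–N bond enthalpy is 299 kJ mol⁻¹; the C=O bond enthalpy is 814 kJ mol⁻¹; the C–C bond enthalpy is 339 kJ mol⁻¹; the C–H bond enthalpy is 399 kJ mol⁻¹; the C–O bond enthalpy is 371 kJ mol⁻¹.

Bonds broken (reactants):
  C–C: 1 × 339 = 339
  C–H: 5 × 399 = 1995
  C–O: 1 × 371 = 371
  O–H: 1 × 471 = 471
  O=O: 3 × 511 = 1533
  Σ(broken) = 4709 kJ
Bonds formed (products):
  C=O: 4 × 814 = 3256
  O–H: 6 × 471 = 2826
  Σ(formed) = 6082 kJ
ΔH = Σ(broken) − Σ(formed) = 4709 − 6082 = −1373 kJ

ΔH ≈ −1373 kJ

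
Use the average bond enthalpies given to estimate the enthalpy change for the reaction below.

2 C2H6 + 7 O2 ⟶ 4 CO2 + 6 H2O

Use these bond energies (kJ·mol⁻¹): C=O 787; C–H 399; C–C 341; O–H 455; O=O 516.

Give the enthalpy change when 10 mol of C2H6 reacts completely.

Bonds broken (reactants):
  C–C: 2 × 341 = 682
  C–H: 12 × 399 = 4788
  O=O: 7 × 516 = 3612
  Σ(broken) = 9082 kJ
Bonds formed (products):
  C=O: 8 × 787 = 6296
  O–H: 12 × 455 = 5460
  Σ(formed) = 11756 kJ
ΔH = Σ(broken) − Σ(formed) = 9082 − 11756 = −2674 kJ
For 5× the reaction as written: 5 × (−2674) = −13370 kJ

ΔH = −13370 kJ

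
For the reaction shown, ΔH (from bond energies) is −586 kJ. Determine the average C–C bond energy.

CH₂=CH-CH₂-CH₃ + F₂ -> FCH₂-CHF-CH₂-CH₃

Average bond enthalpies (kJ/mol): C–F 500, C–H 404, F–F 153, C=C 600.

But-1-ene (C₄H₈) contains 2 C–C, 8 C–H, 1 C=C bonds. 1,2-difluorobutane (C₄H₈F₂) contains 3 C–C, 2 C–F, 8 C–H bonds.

Let D be the C–C bond energy.
Σ(broken) = 2×D + 8×404 + 1×600 + 1×153 = 3985 + 2D
Σ(formed) = 3×D + 2×500 + 8×404 = 4232 + 3D
ΔH = Σ(broken) − Σ(formed) = (3985 + 2D) − (4232 + 3D) = −247 − D
Setting this equal to −586 kJ gives D = 339 kJ/mol.

D(C–C) ≈ 339 kJ/mol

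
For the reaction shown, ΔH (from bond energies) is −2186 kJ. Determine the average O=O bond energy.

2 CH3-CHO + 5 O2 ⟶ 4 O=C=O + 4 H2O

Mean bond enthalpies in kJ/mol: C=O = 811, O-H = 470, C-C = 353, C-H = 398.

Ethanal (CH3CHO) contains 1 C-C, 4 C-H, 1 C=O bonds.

Let D be the O=O bond energy.
Σ(broken) = 2×353 + 8×398 + 2×811 + 5×D = 5512 + 5D
Σ(formed) = 8×811 + 8×470 = 10248
ΔH = Σ(broken) − Σ(formed) = (5512 + 5D) − (10248) = −4736 + 5D
Setting this equal to −2186 kJ gives 5D = 2550, so D = 510 kJ/mol.

D(O=O) ≈ 510 kJ/mol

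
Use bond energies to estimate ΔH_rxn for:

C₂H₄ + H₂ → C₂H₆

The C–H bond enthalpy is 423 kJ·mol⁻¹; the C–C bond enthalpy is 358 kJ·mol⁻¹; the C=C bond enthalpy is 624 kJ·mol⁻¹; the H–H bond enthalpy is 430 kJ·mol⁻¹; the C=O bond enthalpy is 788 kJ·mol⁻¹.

ΔH ≈ −150 kJ

Bonds broken (reactants):
  C–H: 4 × 423 = 1692
  C=C: 1 × 624 = 624
  H–H: 1 × 430 = 430
  Σ(broken) = 2746 kJ
Bonds formed (products):
  C–C: 1 × 358 = 358
  C–H: 6 × 423 = 2538
  Σ(formed) = 2896 kJ
ΔH = Σ(broken) − Σ(formed) = 2746 − 2896 = −150 kJ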